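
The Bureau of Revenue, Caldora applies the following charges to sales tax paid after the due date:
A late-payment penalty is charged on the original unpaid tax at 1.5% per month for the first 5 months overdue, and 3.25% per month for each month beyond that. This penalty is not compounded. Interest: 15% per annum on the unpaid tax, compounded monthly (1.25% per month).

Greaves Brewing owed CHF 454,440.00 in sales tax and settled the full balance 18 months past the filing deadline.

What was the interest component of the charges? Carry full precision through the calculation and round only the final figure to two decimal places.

CHF 113,872.39

Interest: CHF 454,440.00 × ((1 + 0.0125)^18 − 1) = CHF 454,440.00 × 0.2505774… = CHF 113,872.3910…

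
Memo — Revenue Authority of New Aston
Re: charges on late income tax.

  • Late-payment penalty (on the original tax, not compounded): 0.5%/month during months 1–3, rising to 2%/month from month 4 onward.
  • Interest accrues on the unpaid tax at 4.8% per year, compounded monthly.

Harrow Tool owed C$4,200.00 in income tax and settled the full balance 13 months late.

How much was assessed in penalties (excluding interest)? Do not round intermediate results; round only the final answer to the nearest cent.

Penalty, months 1–3: 3 × 0.5% × C$4,200.00 = C$63.00
Penalty, months 4–13: 10 × 2% × C$4,200.00 = C$840.00
Total penalty = C$63.00 + C$840.00 = C$903.00

C$903.00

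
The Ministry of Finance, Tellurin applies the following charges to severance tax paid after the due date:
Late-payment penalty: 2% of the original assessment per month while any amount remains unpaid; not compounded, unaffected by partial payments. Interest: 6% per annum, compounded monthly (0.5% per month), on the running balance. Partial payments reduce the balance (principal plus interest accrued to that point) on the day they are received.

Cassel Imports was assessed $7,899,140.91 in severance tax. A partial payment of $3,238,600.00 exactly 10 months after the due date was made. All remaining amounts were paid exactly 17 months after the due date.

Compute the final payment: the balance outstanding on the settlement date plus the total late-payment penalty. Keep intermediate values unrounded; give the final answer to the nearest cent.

$7,930,150.70

Balance at month 10: $7,899,140.9100 × (1 + 0.005)^10 = $8,303,104.0191…
After $3,238,600.00 payment: $8,303,104.0191… − $3,238,600.00 = $5,064,504.0191…
Balance at month 17: $5,064,504.0191… × (1 + 0.005)^7 = $5,244,442.7928…
Penalty: 17 × 2% × $7,899,140.91 = $2,685,707.91…
Final settlement = outstanding balance + penalty = $5,244,442.7928… + $2,685,707.91… = $7,930,150.70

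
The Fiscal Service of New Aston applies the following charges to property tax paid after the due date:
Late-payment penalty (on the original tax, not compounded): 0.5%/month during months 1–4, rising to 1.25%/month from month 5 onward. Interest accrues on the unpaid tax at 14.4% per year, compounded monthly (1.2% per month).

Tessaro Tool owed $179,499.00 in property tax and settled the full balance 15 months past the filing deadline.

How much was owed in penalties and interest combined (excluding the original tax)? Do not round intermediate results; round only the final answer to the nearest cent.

$63,441.28

Penalty, months 1–4: 4 × 0.5% × $179,499.00 = $3,589.98
Penalty, months 5–15: 11 × 1.25% × $179,499.00 = $24,681.11…
Interest: $179,499.00 × ((1 + 0.012)^15 − 1) = $179,499.00 × 0.1959353… = $35,170.1917…
Penalties + interest = $28,271.0925 + $35,170.1917… = $63,441.28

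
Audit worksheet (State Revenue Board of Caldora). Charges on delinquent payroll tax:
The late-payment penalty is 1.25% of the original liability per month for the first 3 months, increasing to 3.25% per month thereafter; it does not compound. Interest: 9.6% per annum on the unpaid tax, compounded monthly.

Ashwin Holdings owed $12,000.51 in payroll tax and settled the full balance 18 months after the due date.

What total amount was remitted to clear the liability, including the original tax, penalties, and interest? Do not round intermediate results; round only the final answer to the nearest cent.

$20,151.53

Penalty, months 1–3: 3 × 1.25% × $12,000.51 = $450.02…
Penalty, months 4–18: 15 × 3.25% × $12,000.51 = $5,850.25…
Interest (9.6%/yr ÷ 12 = 0.8%/month): $12,000.51 × ((1 + 0.008)^18 − 1) = $1,850.7500…
Total = $12,000.51 + $6,300.2678… + $1,850.7500… = $20,151.53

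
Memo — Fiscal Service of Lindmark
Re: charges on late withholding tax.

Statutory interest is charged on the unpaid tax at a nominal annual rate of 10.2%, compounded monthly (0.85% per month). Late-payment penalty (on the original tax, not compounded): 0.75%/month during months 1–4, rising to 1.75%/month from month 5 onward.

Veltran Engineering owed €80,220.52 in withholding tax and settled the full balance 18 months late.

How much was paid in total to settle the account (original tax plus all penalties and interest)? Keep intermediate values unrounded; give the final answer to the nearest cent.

Penalty, months 1–4: 4 × 0.75% × €80,220.52 = €2,406.62…
Penalty, months 5–18: 14 × 1.75% × €80,220.52 = €19,654.03…
Interest: €80,220.52 × ((1 + 0.0085)^18 − 1) = €80,220.52 × 0.1645717… = €13,202.0303…
Total = €80,220.52 + €22,060.6430 + €13,202.0303… = €115,483.19

€115,483.19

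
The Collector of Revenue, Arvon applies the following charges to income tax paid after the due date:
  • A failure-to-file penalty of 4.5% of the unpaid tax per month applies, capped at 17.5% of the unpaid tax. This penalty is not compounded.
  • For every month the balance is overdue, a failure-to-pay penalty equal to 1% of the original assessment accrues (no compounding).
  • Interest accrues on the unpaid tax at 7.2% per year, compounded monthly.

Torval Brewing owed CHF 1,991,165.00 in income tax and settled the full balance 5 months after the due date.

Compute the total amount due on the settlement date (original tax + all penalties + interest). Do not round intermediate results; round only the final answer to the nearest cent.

Failure-to-file: 5 × 4.5% × CHF 1,991,165.00 = CHF 448,012.13…, capped at 17.5% × CHF 1,991,165.00 = CHF 348,453.88…
Failure-to-pay penalty = 1% × CHF 1,991,165.00 × 5 mo = CHF 99,558.25
Interest (7.2%/yr ÷ 12 = 0.6%/month): CHF 1,991,165.00 × ((1 + 0.006)^5 − 1) = CHF 60,456.0832…
Total = CHF 1,991,165.00 + CHF 448,012.1250 + CHF 60,456.0832… = CHF 2,499,633.21

CHF 2,499,633.21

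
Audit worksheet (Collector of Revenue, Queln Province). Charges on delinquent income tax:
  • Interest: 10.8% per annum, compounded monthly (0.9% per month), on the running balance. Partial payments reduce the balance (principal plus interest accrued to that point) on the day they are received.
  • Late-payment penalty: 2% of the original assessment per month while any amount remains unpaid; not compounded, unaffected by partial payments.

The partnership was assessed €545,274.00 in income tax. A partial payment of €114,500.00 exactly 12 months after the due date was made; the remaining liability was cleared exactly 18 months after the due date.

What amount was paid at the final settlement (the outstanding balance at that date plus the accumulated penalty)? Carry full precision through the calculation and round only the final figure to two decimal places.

€716,176.40

Balance at month 12: €545,274.0000 × (1 + 0.009)^12 = €607,167.8745…
After €114,500.00 payment: €607,167.8745… − €114,500.00 = €492,667.8745…
Balance at month 18: €492,667.8745… × (1 + 0.009)^6 = €519,877.7630…
Penalty: 18 × 2% × €545,274.00 = €196,298.64
Final settlement = outstanding balance + penalty = €519,877.7630… + €196,298.64 = €716,176.40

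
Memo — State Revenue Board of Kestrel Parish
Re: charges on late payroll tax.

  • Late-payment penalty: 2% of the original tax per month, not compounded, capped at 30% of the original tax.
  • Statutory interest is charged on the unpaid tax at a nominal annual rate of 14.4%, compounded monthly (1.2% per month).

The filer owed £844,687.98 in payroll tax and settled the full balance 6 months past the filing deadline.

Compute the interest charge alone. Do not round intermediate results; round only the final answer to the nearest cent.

£62,671.52

Interest: £844,687.98 × ((1 + 0.012)^6 − 1) = £844,687.98 × 0.0741949… = £62,671.5170…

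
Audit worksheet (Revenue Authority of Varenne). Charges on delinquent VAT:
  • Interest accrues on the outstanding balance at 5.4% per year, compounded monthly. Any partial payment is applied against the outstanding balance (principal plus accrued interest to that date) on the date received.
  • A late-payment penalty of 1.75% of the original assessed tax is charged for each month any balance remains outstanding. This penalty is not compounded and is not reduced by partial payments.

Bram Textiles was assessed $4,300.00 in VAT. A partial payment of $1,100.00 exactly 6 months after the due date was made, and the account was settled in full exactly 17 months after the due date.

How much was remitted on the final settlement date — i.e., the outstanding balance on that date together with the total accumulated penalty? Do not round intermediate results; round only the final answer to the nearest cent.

$4,764.62

Monthly rate = 5.4% ÷ 12 = 0.45%
Balance at month 6: $4,300.0000 × (1 + 0.0045)^6 = $4,417.4140…
After $1,100.00 payment: $4,417.4140… − $1,100.00 = $3,317.4140…
Balance at month 17: $3,317.4140… × (1 + 0.0045)^11 = $3,485.3711…
Penalty: 17 × 1.75% × $4,300.00 = $1,279.25
Final settlement = outstanding balance + penalty = $3,485.3711… + $1,279.25 = $4,764.62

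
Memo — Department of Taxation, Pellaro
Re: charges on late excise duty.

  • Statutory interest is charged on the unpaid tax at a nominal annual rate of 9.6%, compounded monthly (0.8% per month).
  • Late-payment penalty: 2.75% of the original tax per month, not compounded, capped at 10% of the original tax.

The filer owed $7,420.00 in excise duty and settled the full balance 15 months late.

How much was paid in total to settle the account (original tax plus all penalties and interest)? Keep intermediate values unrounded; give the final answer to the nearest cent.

$9,104.03

Penalty (uncapped): 15 × 2.75% × $7,420.00 = $3,060.75; cap = 10% × $7,420.00 = $742.00 → penalty = $742.00
Interest: $7,420.00 × ((1 + 0.008)^15 − 1) = $7,420.00 × 0.1269587… = $942.0332…
Total = $7,420.00 + $742.0000 + $942.0332… = $9,104.03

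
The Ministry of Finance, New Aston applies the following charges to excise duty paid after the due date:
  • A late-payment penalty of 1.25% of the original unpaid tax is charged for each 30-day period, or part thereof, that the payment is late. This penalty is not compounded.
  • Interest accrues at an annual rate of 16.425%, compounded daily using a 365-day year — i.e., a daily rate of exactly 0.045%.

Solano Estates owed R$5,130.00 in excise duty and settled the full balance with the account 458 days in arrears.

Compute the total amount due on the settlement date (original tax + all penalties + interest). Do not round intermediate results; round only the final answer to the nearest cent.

Penalty periods: ⌈458/30⌉ = 16; penalty = 16 × 1.25% × R$5,130.00 = R$1,026.00
Interest: R$5,130.00 × ((1 + 0.00045)^458 − 1) = R$5,130.00 × 0.22881912… = R$1,173.8421…
Total = R$5,130.00 + R$1,026.0000 + R$1,173.8421… = R$7,329.84

R$7,329.84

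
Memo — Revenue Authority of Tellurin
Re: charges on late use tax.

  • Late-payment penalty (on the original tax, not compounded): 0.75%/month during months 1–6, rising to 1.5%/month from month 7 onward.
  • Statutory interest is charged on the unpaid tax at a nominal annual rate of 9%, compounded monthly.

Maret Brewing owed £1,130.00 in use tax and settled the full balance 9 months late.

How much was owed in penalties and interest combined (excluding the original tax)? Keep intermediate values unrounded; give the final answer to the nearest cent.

Penalty, months 1–6: 6 × 0.75% × £1,130.00 = £50.85
Penalty, months 7–9: 3 × 1.5% × £1,130.00 = £50.85
Interest (9%/yr ÷ 12 = 0.75%/month): £1,130.00 × ((1 + 0.0075)^9 − 1) = £78.6037…
Penalties + interest = £101.7000 + £78.6037… = £180.30

£180.30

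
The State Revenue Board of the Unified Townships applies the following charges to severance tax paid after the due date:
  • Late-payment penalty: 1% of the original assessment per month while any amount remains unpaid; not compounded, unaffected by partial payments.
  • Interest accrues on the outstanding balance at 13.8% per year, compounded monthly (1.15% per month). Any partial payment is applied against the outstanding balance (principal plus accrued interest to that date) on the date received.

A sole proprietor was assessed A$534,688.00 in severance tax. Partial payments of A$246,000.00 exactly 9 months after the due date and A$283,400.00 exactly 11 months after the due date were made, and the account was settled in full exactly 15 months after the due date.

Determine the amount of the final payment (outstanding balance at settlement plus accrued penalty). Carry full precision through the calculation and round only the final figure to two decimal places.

Balance at month 9: A$534,688.0000 × (1 + 0.0115)^9 = A$592,643.3578…
After A$246,000.00 payment: A$592,643.3578… − A$246,000.00 = A$346,643.3578…
Balance at month 11: A$346,643.3578… × (1 + 0.0115)^2 = A$354,661.9986…
After A$283,400.00 payment: A$354,661.9986… − A$283,400.00 = A$71,261.9986…
Balance at month 15: A$71,261.9986… × (1 + 0.0115)^4 = A$74,597.0317…
Penalty: 15 × 1% × A$534,688.00 = A$80,203.20
Final settlement = outstanding balance + penalty = A$74,597.0317… + A$80,203.20 = A$154,800.23

A$154,800.23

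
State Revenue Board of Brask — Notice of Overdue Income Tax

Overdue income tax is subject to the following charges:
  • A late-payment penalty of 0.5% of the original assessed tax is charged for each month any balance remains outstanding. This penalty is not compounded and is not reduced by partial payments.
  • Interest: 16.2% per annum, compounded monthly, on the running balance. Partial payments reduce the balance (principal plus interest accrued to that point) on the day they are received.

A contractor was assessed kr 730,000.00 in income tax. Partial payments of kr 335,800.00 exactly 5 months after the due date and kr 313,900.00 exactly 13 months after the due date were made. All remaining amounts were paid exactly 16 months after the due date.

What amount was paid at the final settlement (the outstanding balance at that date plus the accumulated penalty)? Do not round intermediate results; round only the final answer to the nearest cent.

Monthly rate = 16.2% ÷ 12 = 1.35%
Balance at month 5: kr 730,000.0000 × (1 + 0.0135)^5 = kr 780,623.5073…
After kr 335,800.00 payment: kr 780,623.5073… − kr 335,800.00 = kr 444,823.5073…
Balance at month 13: kr 444,823.5073… × (1 + 0.0135)^8 = kr 495,196.7142…
After kr 313,900.00 payment: kr 495,196.7142… − kr 313,900.00 = kr 181,296.7142…
Balance at month 16: kr 181,296.7142… × (1 + 0.0135)^3 = kr 188,738.8011…
Penalty: 16 × 0.5% × kr 730,000.00 = kr 58,400.00
Final settlement = outstanding balance + penalty = kr 188,738.8011… + kr 58,400.00 = kr 247,138.80

kr 247,138.80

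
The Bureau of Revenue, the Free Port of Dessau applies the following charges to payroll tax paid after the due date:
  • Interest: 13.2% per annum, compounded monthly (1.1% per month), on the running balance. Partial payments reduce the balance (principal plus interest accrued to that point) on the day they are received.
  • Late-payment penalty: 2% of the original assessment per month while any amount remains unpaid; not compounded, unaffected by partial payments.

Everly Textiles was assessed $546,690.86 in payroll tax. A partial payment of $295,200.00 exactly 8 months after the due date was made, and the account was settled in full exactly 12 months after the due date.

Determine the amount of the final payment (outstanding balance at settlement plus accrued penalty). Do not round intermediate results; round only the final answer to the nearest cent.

$446,185.16

Balance at month 8: $546,690.8600 × (1 + 0.011)^8 = $596,693.1577…
After $295,200.00 payment: $596,693.1577… − $295,200.00 = $301,493.1577…
Balance at month 12: $301,493.1577… × (1 + 0.011)^4 = $314,979.3502…
Penalty: 12 × 2% × $546,690.86 = $131,205.81…
Final settlement = outstanding balance + penalty = $314,979.3502… + $131,205.81… = $446,185.16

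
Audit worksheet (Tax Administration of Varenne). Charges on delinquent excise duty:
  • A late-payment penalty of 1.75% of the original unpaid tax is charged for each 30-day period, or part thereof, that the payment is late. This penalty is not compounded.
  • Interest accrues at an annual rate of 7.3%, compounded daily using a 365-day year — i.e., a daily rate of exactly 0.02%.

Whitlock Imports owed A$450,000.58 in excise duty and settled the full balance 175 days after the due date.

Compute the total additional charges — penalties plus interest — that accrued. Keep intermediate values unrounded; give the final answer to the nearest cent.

Penalty periods: ⌈175/30⌉ = 6; penalty = 6 × 1.75% × A$450,000.58 = A$47,250.06…
Interest: A$450,000.58 × ((1 + 0.0002)^175 − 1) = A$450,000.58 × 0.03561608… = A$16,027.2587…
Penalties + interest = A$47,250.0609 + A$16,027.2587… = A$63,277.32

A$63,277.32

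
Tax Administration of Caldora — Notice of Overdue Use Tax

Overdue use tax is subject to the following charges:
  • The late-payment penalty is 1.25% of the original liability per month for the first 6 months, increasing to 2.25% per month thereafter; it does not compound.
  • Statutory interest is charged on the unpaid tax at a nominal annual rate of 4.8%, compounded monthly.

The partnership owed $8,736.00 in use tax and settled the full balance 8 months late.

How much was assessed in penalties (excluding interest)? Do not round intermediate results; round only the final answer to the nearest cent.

Penalty, months 1–6: 6 × 1.25% × $8,736.00 = $655.20
Penalty, months 7–8: 2 × 2.25% × $8,736.00 = $393.12
Total penalty = $655.20 + $393.12 = $1,048.32

$1,048.32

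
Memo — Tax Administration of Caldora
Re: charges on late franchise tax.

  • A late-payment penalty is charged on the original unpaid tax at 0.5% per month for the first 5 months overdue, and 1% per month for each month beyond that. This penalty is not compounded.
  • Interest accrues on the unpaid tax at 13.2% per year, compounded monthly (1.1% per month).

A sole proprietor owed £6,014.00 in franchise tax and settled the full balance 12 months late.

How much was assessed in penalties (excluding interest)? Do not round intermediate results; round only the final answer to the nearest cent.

£571.33

Penalty, months 1–5: 5 × 0.5% × £6,014.00 = £150.35
Penalty, months 6–12: 7 × 1% × £6,014.00 = £420.98
Total penalty = £150.35 + £420.98 = £571.33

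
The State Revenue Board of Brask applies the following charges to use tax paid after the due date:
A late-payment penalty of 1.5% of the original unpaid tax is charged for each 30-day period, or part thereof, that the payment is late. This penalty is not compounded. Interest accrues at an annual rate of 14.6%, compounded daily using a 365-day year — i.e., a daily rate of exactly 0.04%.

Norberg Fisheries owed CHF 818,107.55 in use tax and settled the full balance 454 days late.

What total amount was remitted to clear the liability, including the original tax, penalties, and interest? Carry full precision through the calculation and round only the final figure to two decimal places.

Penalty periods: ⌈454/30⌉ = 16; penalty = 16 × 1.5% × CHF 818,107.55 = CHF 196,345.81…
Interest: CHF 818,107.55 × ((1 + 0.0004)^454 − 1) = CHF 818,107.55 × 0.19909090… = CHF 162,877.7717…
Total = CHF 818,107.55 + CHF 196,345.8120 + CHF 162,877.7717… = CHF 1,177,331.13

CHF 1,177,331.13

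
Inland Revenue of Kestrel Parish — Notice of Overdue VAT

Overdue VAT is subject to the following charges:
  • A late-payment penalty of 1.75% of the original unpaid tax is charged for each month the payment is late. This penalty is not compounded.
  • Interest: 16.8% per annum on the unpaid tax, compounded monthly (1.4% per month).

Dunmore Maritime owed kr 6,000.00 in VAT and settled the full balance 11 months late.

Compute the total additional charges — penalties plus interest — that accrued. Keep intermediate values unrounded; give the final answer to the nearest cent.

Late-payment penalty: 11 × 1.75% × kr 6,000.00 = kr 1,155.00
Interest: kr 6,000.00 × ((1 + 0.014)^11 − 1) = kr 6,000.00 × 0.1652457… = kr 991.4741…
Penalties + interest = kr 1,155.0000 + kr 991.4741… = kr 2,146.47

kr 2,146.47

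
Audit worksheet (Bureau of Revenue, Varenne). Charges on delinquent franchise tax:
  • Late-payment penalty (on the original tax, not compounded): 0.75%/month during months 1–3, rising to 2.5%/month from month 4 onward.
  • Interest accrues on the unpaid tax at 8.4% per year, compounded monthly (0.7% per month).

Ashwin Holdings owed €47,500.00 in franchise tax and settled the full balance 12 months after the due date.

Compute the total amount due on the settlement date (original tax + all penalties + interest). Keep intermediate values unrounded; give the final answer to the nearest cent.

Penalty, months 1–3: 3 × 0.75% × €47,500.00 = €1,068.75
Penalty, months 4–12: 9 × 2.5% × €47,500.00 = €10,687.50
Interest: €47,500.00 × ((1 + 0.007)^12 − 1) = €47,500.00 × 0.0873107… = €4,147.2564…
Total = €47,500.00 + €11,756.2500 + €4,147.2564… = €63,403.51

€63,403.51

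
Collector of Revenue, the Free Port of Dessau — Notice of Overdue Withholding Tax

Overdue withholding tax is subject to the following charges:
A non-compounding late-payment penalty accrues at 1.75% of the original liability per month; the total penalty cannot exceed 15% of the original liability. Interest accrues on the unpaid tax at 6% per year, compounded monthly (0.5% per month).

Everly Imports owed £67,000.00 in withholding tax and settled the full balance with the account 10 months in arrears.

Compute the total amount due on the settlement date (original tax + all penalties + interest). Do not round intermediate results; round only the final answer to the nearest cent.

Penalty (uncapped): 10 × 1.75% × £67,000.00 = £11,725.00; cap = 15% × £67,000.00 = £10,050.00 → penalty = £10,050.00
Interest: £67,000.00 × ((1 + 0.005)^10 − 1) = £67,000.00 × 0.0511401… = £3,426.3888…
Total = £67,000.00 + £10,050.0000 + £3,426.3888… = £80,476.39

£80,476.39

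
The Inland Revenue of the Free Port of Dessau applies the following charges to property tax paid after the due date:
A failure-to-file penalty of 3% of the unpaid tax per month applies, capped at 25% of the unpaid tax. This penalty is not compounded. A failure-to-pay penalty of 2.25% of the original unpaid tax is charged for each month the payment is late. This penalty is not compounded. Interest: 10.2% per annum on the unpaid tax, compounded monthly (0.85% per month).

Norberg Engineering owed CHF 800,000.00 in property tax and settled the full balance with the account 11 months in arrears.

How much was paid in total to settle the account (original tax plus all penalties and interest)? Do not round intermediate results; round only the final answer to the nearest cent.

Failure-to-file: 11 × 3% × CHF 800,000.00 = CHF 264,000.00, capped at 25% × CHF 800,000.00 = CHF 200,000.00
Failure-to-pay penalty = 2.25% × CHF 800,000.00 × 11 mo = CHF 198,000.00
Interest: CHF 800,000.00 × ((1 + 0.0085)^11 − 1) = CHF 800,000.00 × 0.0975768… = CHF 78,061.4591…
Total = CHF 800,000.00 + CHF 398,000.0000 + CHF 78,061.4591… = CHF 1,276,061.46

CHF 1,276,061.46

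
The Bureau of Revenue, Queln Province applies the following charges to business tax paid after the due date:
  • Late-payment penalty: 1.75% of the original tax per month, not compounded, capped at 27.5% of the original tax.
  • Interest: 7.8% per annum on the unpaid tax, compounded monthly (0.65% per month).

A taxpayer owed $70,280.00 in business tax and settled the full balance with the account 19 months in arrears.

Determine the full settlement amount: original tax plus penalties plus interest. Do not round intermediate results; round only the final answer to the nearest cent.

$98,813.53

Penalty (uncapped): 19 × 1.75% × $70,280.00 = $23,368.10; cap = 27.5% × $70,280.00 = $19,327.00 → penalty = $19,327.00
Interest: $70,280.00 × ((1 + 0.0065)^19 − 1) = $70,280.00 × 0.1309979… = $9,206.5336…
Total = $70,280.00 + $19,327.0000 + $9,206.5336… = $98,813.53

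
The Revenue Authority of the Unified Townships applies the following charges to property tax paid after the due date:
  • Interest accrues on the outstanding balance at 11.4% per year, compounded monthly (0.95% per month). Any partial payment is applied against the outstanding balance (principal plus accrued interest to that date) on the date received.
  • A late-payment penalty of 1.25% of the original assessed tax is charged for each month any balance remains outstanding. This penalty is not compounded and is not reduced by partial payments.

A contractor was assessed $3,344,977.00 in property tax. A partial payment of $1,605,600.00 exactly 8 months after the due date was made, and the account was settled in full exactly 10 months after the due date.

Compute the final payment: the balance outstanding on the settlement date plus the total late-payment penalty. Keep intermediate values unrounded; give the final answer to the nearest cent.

$2,458,555.36

Balance at month 8: $3,344,977.0000 × (1 + 0.0095)^8 = $3,607,810.5330…
After $1,605,600.00 payment: $3,607,810.5330… − $1,605,600.00 = $2,002,210.5330…
Balance at month 10: $2,002,210.5330… × (1 + 0.0095)^2 = $2,040,433.2326…
Penalty: 10 × 1.25% × $3,344,977.00 = $418,122.13…
Final settlement = outstanding balance + penalty = $2,040,433.2326… + $418,122.13… = $2,458,555.36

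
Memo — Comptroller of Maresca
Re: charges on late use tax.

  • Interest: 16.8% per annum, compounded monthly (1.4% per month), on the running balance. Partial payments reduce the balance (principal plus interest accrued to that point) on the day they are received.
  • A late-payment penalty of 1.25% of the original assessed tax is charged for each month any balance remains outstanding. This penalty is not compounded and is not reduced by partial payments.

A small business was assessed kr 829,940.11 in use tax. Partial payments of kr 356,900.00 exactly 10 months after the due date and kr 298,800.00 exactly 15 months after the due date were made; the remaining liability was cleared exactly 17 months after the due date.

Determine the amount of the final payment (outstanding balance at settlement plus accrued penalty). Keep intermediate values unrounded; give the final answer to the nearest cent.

kr 526,973.41

Balance at month 10: kr 829,940.1100 × (1 + 0.014)^10 = kr 953,731.8891…
After kr 356,900.00 payment: kr 953,731.8891… − kr 356,900.00 = kr 596,831.8891…
Balance at month 15: kr 596,831.8891… × (1 + 0.014)^5 = kr 639,796.4038…
After kr 298,800.00 payment: kr 639,796.4038… − kr 298,800.00 = kr 340,996.4038…
Balance at month 17: kr 340,996.4038… × (1 + 0.014)^2 = kr 350,611.1384…
Penalty: 17 × 1.25% × kr 829,940.11 = kr 176,362.27…
Final settlement = outstanding balance + penalty = kr 350,611.1384… + kr 176,362.27… = kr 526,973.41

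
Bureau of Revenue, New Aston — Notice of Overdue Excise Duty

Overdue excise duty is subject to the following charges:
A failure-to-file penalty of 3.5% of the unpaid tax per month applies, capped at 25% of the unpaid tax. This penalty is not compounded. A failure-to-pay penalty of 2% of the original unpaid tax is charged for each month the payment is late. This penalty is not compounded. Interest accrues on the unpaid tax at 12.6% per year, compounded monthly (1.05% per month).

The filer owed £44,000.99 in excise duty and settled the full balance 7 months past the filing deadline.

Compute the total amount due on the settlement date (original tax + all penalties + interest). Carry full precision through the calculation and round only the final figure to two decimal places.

Failure-to-file: 7 × 3.5% × £44,000.99 = £10,780.24… (under the 25% cap)
Failure-to-pay penalty: 7 × 2% × £44,000.99 = £6,160.14…
Interest: £44,000.99 × ((1 + 0.0105)^7 − 1) = £44,000.99 × 0.0758562… = £3,337.7477…
Total = £44,000.99 + £16,940.3812… + £3,337.7477… = £64,279.12

£64,279.12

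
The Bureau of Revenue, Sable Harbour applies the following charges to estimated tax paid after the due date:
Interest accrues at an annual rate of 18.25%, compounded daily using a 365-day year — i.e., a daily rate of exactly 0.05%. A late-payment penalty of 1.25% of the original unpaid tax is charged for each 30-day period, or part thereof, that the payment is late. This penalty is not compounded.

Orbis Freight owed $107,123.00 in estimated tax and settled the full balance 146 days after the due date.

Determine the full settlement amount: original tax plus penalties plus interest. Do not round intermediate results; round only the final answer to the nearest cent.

Penalty periods: ⌈146/30⌉ = 5; penalty = 5 × 1.25% × $107,123.00 = $6,695.19…
Interest: $107,123.00 × ((1 + 0.0005)^146 − 1) = $107,123.00 × 0.07571091… = $8,110.3800…
Total = $107,123.00 + $6,695.1875 + $8,110.3800… = $121,928.57

$121,928.57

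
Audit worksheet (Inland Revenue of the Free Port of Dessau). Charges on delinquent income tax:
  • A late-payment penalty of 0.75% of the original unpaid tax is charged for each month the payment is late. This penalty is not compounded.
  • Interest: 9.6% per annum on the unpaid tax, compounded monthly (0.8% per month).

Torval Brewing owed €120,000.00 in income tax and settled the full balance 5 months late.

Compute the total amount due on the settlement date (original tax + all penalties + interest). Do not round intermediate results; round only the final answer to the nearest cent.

€129,377.42

Late-payment penalty = 0.75% × €120,000.00 × 5 mo = €4,500.00
Interest: €120,000.00 × ((1 + 0.008)^5 − 1) = €120,000.00 × 0.0406451… = €4,877.4169…
Total = €120,000.00 + €4,500.0000 + €4,877.4169… = €129,377.42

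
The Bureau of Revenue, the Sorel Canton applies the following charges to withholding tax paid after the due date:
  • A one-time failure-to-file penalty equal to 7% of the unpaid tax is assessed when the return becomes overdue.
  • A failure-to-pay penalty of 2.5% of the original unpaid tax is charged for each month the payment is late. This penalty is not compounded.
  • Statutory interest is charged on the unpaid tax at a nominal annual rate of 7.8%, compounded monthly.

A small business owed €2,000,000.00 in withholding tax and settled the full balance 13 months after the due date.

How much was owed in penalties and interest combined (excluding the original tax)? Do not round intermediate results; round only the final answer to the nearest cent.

€965,750.67

Failure-to-file penalty: 7% × €2,000,000.00 = €140,000.00
Failure-to-pay penalty: 13 × 2.5% × €2,000,000.00 = €650,000.00
Interest (7.8%/yr ÷ 12 = 0.65%/month): €2,000,000.00 × ((1 + 0.0065)^13 − 1) = €175,750.6683…
Penalties + interest = €790,000.0000 + €175,750.6683… = €965,750.67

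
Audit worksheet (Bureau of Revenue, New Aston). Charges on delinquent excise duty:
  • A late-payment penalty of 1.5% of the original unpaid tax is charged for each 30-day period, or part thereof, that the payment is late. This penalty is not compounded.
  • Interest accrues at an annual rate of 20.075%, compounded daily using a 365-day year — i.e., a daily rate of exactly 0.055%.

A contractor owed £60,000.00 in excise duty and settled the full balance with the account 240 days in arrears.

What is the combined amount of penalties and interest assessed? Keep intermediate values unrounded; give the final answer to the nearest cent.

Penalty periods: ⌈240/30⌉ = 8; penalty = 8 × 1.5% × £60,000.00 = £7,200.00
Interest: £60,000.00 × ((1 + 0.00055)^240 − 1) = £60,000.00 × 0.14106691… = £8,464.0148…
Penalties + interest = £7,200.0000 + £8,464.0148… = £15,664.01

£15,664.01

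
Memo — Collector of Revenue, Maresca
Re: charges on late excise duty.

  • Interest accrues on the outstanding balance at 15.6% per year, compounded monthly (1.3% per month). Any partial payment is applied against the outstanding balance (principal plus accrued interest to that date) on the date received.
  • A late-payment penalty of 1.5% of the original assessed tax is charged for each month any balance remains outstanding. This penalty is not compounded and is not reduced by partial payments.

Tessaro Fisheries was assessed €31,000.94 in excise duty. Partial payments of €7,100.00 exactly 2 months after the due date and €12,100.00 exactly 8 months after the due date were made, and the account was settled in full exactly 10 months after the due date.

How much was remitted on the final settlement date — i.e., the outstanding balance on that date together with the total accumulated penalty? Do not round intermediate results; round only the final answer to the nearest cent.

€19,635.80

Balance at month 2: €31,000.9400 × (1 + 0.013)^2 = €31,812.2036…
After €7,100.00 payment: €31,812.2036… − €7,100.00 = €24,712.2036…
Balance at month 8: €24,712.2036… × (1 + 0.013)^6 = €26,703.4974…
After €12,100.00 payment: €26,703.4974… − €12,100.00 = €14,603.4974…
Balance at month 10: €14,603.4974… × (1 + 0.013)^2 = €14,985.6563…
Penalty: 10 × 1.5% × €31,000.94 = €4,650.14…
Final settlement = outstanding balance + penalty = €14,985.6563… + €4,650.14… = €19,635.80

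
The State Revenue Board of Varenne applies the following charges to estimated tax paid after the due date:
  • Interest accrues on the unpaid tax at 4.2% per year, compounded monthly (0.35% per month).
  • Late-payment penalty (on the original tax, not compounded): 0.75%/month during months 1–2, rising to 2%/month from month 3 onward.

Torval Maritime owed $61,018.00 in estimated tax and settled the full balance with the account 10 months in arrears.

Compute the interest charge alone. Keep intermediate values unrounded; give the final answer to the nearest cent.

$2,169.58

Interest: $61,018.00 × ((1 + 0.0035)^10 − 1) = $61,018.00 × 0.0355564… = $2,169.5820…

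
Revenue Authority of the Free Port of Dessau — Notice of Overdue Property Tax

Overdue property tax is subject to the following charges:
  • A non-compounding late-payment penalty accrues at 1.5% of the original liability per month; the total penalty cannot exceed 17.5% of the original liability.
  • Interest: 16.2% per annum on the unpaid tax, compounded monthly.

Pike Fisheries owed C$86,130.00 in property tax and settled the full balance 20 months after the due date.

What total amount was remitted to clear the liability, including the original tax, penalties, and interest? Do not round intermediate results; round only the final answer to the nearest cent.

C$127,696.38

Penalty (uncapped): 20 × 1.5% × C$86,130.00 = C$25,839.00; cap = 17.5% × C$86,130.00 = C$15,072.75 → penalty = C$15,072.75
Interest (16.2%/yr ÷ 12 = 1.35%/month): C$86,130.00 × ((1 + 0.0135)^20 − 1) = C$26,493.6266…
Total = C$86,130.00 + C$15,072.7500 + C$26,493.6266… = C$127,696.38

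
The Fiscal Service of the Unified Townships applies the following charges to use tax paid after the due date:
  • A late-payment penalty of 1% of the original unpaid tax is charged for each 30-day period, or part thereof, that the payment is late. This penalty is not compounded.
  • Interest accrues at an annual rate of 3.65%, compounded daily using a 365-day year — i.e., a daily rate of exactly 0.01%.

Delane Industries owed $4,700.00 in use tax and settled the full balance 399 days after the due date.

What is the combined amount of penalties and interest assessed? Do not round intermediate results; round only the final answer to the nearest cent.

$849.31

Penalty periods: ⌈399/30⌉ = 14; penalty = 14 × 1% × $4,700.00 = $658.00
Interest: $4,700.00 × ((1 + 0.0001)^399 − 1) = $4,700.00 × 0.04070462… = $191.3117…
Penalties + interest = $658.0000 + $191.3117… = $849.31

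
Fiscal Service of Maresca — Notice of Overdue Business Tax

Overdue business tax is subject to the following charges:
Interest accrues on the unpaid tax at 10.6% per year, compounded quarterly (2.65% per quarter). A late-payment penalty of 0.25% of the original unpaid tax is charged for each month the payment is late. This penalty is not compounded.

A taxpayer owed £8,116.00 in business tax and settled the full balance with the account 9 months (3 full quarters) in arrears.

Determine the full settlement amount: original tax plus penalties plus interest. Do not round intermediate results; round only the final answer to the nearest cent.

£8,961.08

Late-payment penalty = 0.25% × £8,116.00 × 9 mo = £182.61
Interest: £8,116.00 × ((1 + 0.0265)^3 − 1) = £8,116.00 × 0.0816254… = £662.4714…
Total = £8,116.00 + £182.6100 + £662.4714… = £8,961.08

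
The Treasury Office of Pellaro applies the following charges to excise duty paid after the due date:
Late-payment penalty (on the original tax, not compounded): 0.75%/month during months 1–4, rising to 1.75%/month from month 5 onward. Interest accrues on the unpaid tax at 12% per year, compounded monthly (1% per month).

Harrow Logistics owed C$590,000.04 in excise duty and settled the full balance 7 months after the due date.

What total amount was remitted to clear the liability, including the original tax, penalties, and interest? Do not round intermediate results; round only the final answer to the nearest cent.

C$681,234.90

Penalty, months 1–4: 4 × 0.75% × C$590,000.04 = C$17,700.00…
Penalty, months 5–7: 3 × 1.75% × C$590,000.04 = C$30,975.00…
Interest: C$590,000.04 × ((1 + 0.01)^7 − 1) = C$590,000.04 × 0.0721354… = C$42,559.8606…
Total = C$590,000.04 + C$48,675.0033 + C$42,559.8606… = C$681,234.90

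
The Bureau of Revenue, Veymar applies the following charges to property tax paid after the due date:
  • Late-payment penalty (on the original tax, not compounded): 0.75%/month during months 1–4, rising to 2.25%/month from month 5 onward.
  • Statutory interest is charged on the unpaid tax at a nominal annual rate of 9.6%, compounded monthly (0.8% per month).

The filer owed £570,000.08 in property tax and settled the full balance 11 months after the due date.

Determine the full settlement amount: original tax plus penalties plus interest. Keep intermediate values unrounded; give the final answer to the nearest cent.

Penalty, months 1–4: 4 × 0.75% × £570,000.08 = £17,100.00…
Penalty, months 5–11: 7 × 2.25% × £570,000.08 = £89,775.01…
Interest: £570,000.08 × ((1 + 0.008)^11 − 1) = £570,000.08 × 0.0916058… = £52,215.3401…
Total = £570,000.08 + £106,875.0150 + £52,215.3401… = £729,090.44

£729,090.44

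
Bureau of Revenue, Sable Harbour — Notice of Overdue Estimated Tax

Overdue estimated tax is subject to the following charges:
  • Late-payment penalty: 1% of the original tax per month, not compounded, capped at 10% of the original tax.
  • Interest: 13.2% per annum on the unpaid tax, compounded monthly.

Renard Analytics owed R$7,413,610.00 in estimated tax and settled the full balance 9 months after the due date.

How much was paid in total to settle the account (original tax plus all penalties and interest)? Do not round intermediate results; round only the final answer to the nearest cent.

R$8,847,918.67

Penalty: 9 × 1% × R$7,413,610.00 = R$667,224.90 (below the 10% cap of R$741,361.00)
Interest (13.2%/yr ÷ 12 = 1.1%/month): R$7,413,610.00 × ((1 + 0.011)^9 − 1) = R$767,083.7743…
Total = R$7,413,610.00 + R$667,224.9000 + R$767,083.7743… = R$8,847,918.67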